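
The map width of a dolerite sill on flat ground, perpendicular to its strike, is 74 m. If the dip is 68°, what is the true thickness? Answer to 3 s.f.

True thickness t = w · sin(dip) = 74 × sin 68°
t = 74 × 0.9272 = 68.612 m

68.6 m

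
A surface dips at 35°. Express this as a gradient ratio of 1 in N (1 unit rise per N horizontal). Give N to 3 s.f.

1 : N means tan θ = 1/N, so N = 1/tan 35° = 1/0.7002

1 in 1.43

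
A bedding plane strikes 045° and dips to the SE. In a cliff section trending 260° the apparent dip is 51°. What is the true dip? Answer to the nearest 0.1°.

The section is 35° from the strike.
tan δ = tan α / sin β = tan 51° / sin 35° = 1.2349 / 0.5736 = 2.1530
true dip = arctan 2.1530 = 65.09°

65.1°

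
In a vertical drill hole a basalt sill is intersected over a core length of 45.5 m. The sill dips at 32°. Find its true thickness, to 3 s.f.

True thickness t = h · cos(dip) = 45.5 × cos 32°
t = 45.5 × 0.8480 = 38.586 m

38.6 m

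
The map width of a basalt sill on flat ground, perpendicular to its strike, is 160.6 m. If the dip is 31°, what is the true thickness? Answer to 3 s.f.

82.7 m

True thickness t = w · sin(dip) = 160.6 × sin 31°
t = 160.6 × 0.5150 = 82.715 m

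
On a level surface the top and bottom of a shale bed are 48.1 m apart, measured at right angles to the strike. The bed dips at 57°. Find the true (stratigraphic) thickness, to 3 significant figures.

True thickness t = w · sin(dip) = 48.1 × sin 57°
t = 48.1 × 0.8387 = 40.340 m

40.3 m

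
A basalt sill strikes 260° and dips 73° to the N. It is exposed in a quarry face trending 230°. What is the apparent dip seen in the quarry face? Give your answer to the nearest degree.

The strike is 260° and the section trends 230°; the acute angle between them is β = 30°.
tan(apparent dip) = tan 73° · sin 30° = 1.6354
apparent dip = arctan 1.6354 = 58.56°

59°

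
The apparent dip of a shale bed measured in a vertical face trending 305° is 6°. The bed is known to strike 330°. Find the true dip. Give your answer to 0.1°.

14.0°

β = acute angle between strike 330° and section 305° = 25°.
tan δ = tan α / sin β = tan 6° / sin 25° = 0.1051 / 0.4226 = 0.2487
δ = arctan(0.2487) = 13.97°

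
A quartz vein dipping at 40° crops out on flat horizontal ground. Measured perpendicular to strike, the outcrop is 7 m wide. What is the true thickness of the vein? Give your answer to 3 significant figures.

4.50 m

True thickness t = w · sin(dip) = 7 × sin 40°
t = 7 × 0.6428 = 4.500 m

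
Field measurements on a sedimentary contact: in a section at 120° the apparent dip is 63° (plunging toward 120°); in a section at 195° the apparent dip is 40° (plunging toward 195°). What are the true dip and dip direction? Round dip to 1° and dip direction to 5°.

Represent each trace as a vector plunging at its apparent dip toward its trend (east-north-up frame): v₁ = (0.393, -0.227, -0.891), v₂ = (-0.198, -0.740, -0.643).
n = v₁ × v₂ = (0.513, -0.429, 0.336) (taken with n_z > 0).
Dip δ = arctan(|n_h|/n_z) = arctan(0.669/0.336) = 63.3°.
Dip direction = atan2(0.513, -0.429) = 130° (azimuth of n's horizontal projection).

true dip 63°, dip direction 130°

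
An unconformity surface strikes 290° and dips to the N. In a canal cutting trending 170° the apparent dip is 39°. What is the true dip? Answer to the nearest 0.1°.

43.1°

The section is 60° from the strike.
tan δ = tan α / sin β = tan 39° / sin 60° = 0.8098 / 0.8660 = 0.9351
δ = arctan(0.9351) = 43.08°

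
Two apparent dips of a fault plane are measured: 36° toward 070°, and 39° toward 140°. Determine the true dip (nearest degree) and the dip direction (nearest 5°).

Represent each trace as a vector plunging at its apparent dip toward its trend (east-north-up frame): v₁ = (0.760, 0.277, -0.588), v₂ = (0.500, -0.595, -0.629).
The plane normal is n = v₁ × v₂ ∝ (0.524, -0.185, 0.591).
tan δ = √(n_x²+n_y²)/n_z = 0.556/0.591, so δ = 43.2°.
Dip direction = azimuth of (n_x, n_y) = atan2(0.524, -0.185) = 109°.

true dip 43°, dip direction 110°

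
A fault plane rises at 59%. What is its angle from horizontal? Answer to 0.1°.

30.5°

tan θ = 59/100 = 0.5900
θ = arctan(0.5900) = 30.54°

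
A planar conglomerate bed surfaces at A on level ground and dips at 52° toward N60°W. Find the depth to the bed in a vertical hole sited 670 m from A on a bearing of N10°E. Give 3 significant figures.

293 m

The hole lies 70° from the dip direction, so the down-dip offset is 670 × cos 70° = 229.15 m.
Depth = down-dip offset × tan(dip) = 229.15 × tan 52° = 229.15 × 1.2799
Depth = 293.30 m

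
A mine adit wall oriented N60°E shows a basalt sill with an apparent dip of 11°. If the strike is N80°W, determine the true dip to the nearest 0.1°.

16.8°

The section is 40° from the strike.
tan δ = tan α / sin β = tan 11° / sin 40° = 0.1944 / 0.6428 = 0.3024
true dip = arctan 0.3024 = 16.83°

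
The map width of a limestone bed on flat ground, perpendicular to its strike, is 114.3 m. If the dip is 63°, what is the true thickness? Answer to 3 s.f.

True thickness t = w · sin(dip) = 114.3 × sin 63°
t = 114.3 × 0.8910 = 101.842 m

102 m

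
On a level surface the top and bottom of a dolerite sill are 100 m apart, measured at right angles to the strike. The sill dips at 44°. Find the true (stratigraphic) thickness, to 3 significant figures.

True thickness t = w · sin(dip) = 100 × sin 44°
t = 100 × 0.6947 = 69.466 m

69.5 m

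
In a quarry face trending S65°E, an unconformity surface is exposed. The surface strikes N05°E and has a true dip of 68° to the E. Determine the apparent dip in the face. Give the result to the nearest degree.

The strike is N05°E and the section trends S65°E; the acute angle between them is β = 70°.
tan α = tan 68° × sin 70° = 2.4751 × 0.9397 = 2.3258
α = arctan(2.3258) = 66.73°

67°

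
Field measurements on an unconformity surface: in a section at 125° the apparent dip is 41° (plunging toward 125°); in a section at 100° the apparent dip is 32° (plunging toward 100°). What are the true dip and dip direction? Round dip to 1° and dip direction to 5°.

true dip 44°, dip direction 150°

Each apparent-dip line lies in the plane. As unit vectors (x east, y north, z up), v₁ plunges 41°→125° and v₂ plunges 32°→100°.
The plane normal is n = v₁ × v₂ ∝ (0.133, -0.220, 0.270).
tan δ = √(n_x²+n_y²)/n_z = 0.257/0.270, so δ = 43.6°.
Dip direction = atan2(0.133, -0.220) = 149° (azimuth of n's horizontal projection).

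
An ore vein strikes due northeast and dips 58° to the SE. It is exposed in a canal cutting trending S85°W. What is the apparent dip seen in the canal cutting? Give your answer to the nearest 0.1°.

The section lies 40° from the strike.
tan(apparent dip) = tan 58° · sin 40° = 1.0287
α = arctan(1.0287) = 45.81°

45.8°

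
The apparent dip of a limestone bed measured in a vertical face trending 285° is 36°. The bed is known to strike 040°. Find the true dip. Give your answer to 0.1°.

β = acute angle between strike 040° and section 285° = 65°.
tan(true dip) = tan 36° / sin 65° = 0.8017
δ = arctan(0.8017) = 38.72°

38.7°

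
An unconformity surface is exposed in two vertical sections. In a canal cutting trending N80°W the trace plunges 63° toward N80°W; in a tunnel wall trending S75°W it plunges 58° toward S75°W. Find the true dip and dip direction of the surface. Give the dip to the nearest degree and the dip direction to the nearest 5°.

The two traces are lines in the plane: v₁ = (sin 280°·cos 63°, cos 280°·cos 63°, −sin 63°), v₂ = (sin 255°·cos 58°, cos 255°·cos 58°, −sin 58°).
Cross product v₁ × v₂ gives the pole to the plane: n ∝ (-0.189, 0.077, 0.102).
tan δ = √(n_x²+n_y²)/n_z = 0.204/0.102, so δ = 63.5°.
Dip direction = atan2(-0.189, 0.077) = 292° (azimuth of n's horizontal projection).

true dip 64°, dip direction 290°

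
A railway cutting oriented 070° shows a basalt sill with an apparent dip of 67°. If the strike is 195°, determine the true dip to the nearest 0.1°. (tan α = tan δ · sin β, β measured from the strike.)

β = acute angle between strike 195° and section 070° = 55°.
tan(true dip) = tan 67° / sin 55° = 2.8760
true dip = arctan 2.8760 = 70.83°

70.8°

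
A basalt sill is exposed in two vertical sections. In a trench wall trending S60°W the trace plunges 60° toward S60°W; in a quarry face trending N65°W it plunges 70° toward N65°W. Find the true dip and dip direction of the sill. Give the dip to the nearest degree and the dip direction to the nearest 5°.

true dip 70°, dip direction 290°

Represent each trace as a vector plunging at its apparent dip toward its trend (east-north-up frame): v₁ = (-0.433, -0.250, -0.866), v₂ = (-0.310, 0.145, -0.940).
n = v₁ × v₂ = (-0.360, 0.138, 0.140) (taken with n_z > 0).
tan δ = √(n_x²+n_y²)/n_z = 0.386/0.140, so δ = 70.0°.
Dip direction = atan2(-0.360, 0.138) = 291° (azimuth of n's horizontal projection).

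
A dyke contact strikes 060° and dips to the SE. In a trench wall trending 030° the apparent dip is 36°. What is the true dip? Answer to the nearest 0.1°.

55.5°

The section is 30° from the strike.
tan(true dip) = tan 36° / sin 30° = 1.4531
δ = arctan(1.4531) = 55.46°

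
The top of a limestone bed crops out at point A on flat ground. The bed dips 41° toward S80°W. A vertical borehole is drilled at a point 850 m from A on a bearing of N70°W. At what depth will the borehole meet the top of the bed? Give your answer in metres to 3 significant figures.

The hole lies 30° from the dip direction, so the down-dip offset is 850 × cos 30° = 736.12 m.
Depth = down-dip offset × tan(dip) = 736.12 × tan 41° = 736.12 × 0.8693
Depth = 639.90 m

640 m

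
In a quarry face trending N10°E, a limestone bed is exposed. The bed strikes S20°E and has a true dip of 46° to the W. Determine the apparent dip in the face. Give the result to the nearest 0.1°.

27.4°

Angle between strike (S20°E) and section (N10°E): β = 30°.
tan α = tan 46° × sin 30° = 1.0355 × 0.5000 = 0.5178
α = arctan(0.5178) = 27.37°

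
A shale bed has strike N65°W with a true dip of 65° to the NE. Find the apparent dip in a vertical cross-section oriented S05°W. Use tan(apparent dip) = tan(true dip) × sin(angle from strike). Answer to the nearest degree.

Angle between strike (N65°W) and section (S05°W): β = 70°.
tan(apparent dip) = tan 65° · sin 70° = 2.0152
apparent dip = arctan 2.0152 = 63.61°

64°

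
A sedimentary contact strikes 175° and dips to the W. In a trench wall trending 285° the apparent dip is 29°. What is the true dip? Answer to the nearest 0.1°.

30.5°

The section is 70° from the strike.
tan δ = tan α / sin β = tan 29° / sin 70° = 0.5543 / 0.9397 = 0.5899
δ = arctan(0.5899) = 30.54°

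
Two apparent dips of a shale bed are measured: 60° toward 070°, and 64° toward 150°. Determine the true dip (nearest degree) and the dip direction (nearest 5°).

true dip 68°, dip direction 115°

Represent each trace as a vector plunging at its apparent dip toward its trend (east-north-up frame): v₁ = (0.470, 0.171, -0.866), v₂ = (0.219, -0.380, -0.899).
Cross product v₁ × v₂ gives the pole to the plane: n ∝ (0.482, -0.232, 0.216).
tan δ = √(n_x²+n_y²)/n_z = 0.536/0.216, so δ = 68.0°.
Dip direction = atan2(0.482, -0.232) = 116° (azimuth of n's horizontal projection).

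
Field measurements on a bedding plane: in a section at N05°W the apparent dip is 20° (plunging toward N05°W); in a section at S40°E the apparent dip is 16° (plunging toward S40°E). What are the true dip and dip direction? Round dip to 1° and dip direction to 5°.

Each apparent-dip line lies in the plane. As unit vectors (x east, y north, z up), v₁ plunges 20°→N05°W and v₂ plunges 16°→S40°E.
n = v₁ × v₂ = (0.510, 0.234, 0.518) (taken with n_z > 0).
True dip = arccos(n_z / |n|) = arccos(0.6785) = 47.3°.
Dip direction = atan2(0.510, 0.234) = 65° (azimuth of n's horizontal projection).

true dip 47°, dip direction 065°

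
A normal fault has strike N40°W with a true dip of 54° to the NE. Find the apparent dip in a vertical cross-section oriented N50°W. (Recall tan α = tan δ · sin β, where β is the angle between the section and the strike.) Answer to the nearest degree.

The strike is N40°W and the section trends N50°W; the acute angle between them is β = 10°.
tan α = tan 54° × sin 10° = 1.3764 × 0.1736 = 0.2390
α = arctan(0.2390) = 13.44°

13°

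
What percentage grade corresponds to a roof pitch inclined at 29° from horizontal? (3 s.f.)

grade % = 100 × tan 29° = 100 × 0.5543

55.4%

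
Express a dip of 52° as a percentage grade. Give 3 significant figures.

128%

grade % = 100 × tan 52° = 100 × 1.2799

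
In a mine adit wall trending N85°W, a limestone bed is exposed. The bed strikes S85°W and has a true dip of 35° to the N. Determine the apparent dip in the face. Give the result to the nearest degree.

7°

The section lies 10° from the strike.
tan α = tan 35° × sin 10° = 0.7002 × 0.1736 = 0.1216
α = arctan(0.1216) = 6.93°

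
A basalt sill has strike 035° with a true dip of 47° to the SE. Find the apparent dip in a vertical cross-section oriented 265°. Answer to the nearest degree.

39°

The strike is 035° and the section trends 265°; the acute angle between them is β = 50°.
tan α = tan 47° × sin 50° = 1.0724 × 0.7660 = 0.8215
apparent dip = arctan 0.8215 = 39.40°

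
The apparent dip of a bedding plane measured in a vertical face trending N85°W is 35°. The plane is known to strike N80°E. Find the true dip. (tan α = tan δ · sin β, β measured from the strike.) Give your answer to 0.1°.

β = acute angle between strike N80°E and section N85°W = 15°.
tan δ = tan α / sin β = tan 35° / sin 15° = 0.7002 / 0.2588 = 2.7054
true dip = arctan 2.7054 = 69.71°

69.7°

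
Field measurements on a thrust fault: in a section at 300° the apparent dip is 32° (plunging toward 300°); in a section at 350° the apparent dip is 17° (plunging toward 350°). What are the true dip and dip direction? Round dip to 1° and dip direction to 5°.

true dip 33°, dip direction 290°

Each apparent-dip line lies in the plane. As unit vectors (x east, y north, z up), v₁ plunges 32°→300° and v₂ plunges 17°→350°.
n = v₁ × v₂ = (-0.375, 0.127, 0.621) (taken with n_z > 0).
True dip = arccos(n_z / |n|) = arccos(0.8433) = 32.5°.
Dip direction = azimuth of (n_x, n_y) = atan2(-0.375, 0.127) = 289°.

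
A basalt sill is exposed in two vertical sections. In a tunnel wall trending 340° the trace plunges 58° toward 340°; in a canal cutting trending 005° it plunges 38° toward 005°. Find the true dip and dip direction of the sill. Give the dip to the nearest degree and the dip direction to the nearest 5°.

The two traces are lines in the plane: v₁ = (sin 340°·cos 58°, cos 340°·cos 58°, −sin 58°), v₂ = (sin 5°·cos 38°, cos 5°·cos 38°, −sin 38°).
The plane normal is n = v₁ × v₂ ∝ (-0.359, 0.170, 0.176).
tan δ = √(n_x²+n_y²)/n_z = 0.397/0.176, so δ = 66.0°.
Dip direction = atan2(-0.359, 0.170) = 295° (azimuth of n's horizontal projection).

true dip 66°, dip direction 295°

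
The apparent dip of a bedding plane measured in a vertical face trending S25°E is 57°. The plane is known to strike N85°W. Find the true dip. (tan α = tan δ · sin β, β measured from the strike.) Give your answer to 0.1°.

β = acute angle between strike N85°W and section S25°E = 60°.
tan δ = tan α / sin β = tan 57° / sin 60° = 1.5399 / 0.8660 = 1.7781
true dip = arctan 1.7781 = 60.65°

60.6°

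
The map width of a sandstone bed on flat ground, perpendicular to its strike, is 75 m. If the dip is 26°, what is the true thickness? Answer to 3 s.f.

32.9 m

True thickness t = w · sin(dip) = 75 × sin 26°
t = 75 × 0.4384 = 32.878 m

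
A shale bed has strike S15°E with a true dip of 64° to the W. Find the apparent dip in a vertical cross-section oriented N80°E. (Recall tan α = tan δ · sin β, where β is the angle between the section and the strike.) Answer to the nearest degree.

The section lies 85° from the strike.
tan α = tan 64° × sin 85° = 2.0503 × 0.9962 = 2.0425
α = arctan(2.0425) = 63.91°

64°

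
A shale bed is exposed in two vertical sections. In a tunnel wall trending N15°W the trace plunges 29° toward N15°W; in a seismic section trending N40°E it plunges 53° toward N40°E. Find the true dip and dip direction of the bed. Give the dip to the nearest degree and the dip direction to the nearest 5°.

true dip 53°, dip direction 050°

Each apparent-dip line lies in the plane. As unit vectors (x east, y north, z up), v₁ plunges 29°→N15°W and v₂ plunges 53°→N40°E.
n = v₁ × v₂ = (0.451, 0.368, 0.431) (taken with n_z > 0).
True dip = arccos(n_z / |n|) = arccos(0.5950) = 53.5°.
The horizontal component of n points toward azimuth atan2(n_x, n_y) = 51°, the dip direction.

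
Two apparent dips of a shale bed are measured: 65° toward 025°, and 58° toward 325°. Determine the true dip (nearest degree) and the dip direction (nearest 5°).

true dip 66°, dip direction 010°

Represent each trace as a vector plunging at its apparent dip toward its trend (east-north-up frame): v₁ = (0.179, 0.383, -0.906), v₂ = (-0.304, 0.434, -0.848).
Cross product v₁ × v₂ gives the pole to the plane: n ∝ (0.069, 0.427, 0.194).
Dip δ = arctan(|n_h|/n_z) = arctan(0.432/0.194) = 65.8°.
Dip direction = azimuth of (n_x, n_y) = atan2(0.069, 0.427) = 9°.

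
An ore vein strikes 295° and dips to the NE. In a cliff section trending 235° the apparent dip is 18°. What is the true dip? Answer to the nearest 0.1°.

The section is 60° from the strike.
tan(true dip) = tan 18° / sin 60° = 0.3752
true dip = arctan 0.3752 = 20.57°

20.6°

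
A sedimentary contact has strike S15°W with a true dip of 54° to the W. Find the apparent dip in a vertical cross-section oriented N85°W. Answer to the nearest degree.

54°

Angle between strike (S15°W) and section (N85°W): β = 80°.
tan(apparent dip) = tan 54° · sin 80° = 1.3555
α = arctan(1.3555) = 53.58°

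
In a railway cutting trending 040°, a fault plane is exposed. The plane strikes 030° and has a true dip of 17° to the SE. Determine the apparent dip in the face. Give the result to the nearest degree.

3°

The section lies 10° from the strike.
tan(apparent dip) = tan 17° · sin 10° = 0.0531
α = arctan(0.0531) = 3.04°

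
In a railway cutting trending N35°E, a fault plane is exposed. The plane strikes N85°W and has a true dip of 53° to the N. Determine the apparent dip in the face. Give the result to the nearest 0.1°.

49.0°

The section lies 60° from the strike.
tan α = tan 53° × sin 60° = 1.3270 × 0.8660 = 1.1493
apparent dip = arctan 1.1493 = 48.97°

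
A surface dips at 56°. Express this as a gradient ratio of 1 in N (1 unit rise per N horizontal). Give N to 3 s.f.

1 in 0.675

1 : N means tan θ = 1/N, so N = 1/tan 56° = 1/1.4826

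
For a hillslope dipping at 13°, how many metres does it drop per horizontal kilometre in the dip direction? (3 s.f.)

drop per km = 1000 × tan 13° = 1000 × 0.2309

231 m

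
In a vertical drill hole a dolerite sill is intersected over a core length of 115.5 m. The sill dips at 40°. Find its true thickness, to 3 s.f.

88.5 m

True thickness t = h · cos(dip) = 115.5 × cos 40°
t = 115.5 × 0.7660 = 88.478 m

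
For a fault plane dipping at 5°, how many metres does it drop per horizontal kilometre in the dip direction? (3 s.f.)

drop per km = 1000 × tan 5° = 1000 × 0.0875

87.5 m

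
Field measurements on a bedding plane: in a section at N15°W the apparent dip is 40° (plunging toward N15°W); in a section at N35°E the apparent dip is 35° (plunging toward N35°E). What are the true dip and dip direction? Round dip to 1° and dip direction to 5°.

true dip 41°, dip direction 000°

Each apparent-dip line lies in the plane. As unit vectors (x east, y north, z up), v₁ plunges 40°→N15°W and v₂ plunges 35°→N35°E.
n = v₁ × v₂ = (-0.007, 0.416, 0.481) (taken with n_z > 0).
True dip = arccos(n_z / |n|) = arccos(0.7563) = 40.9°.
Dip direction = azimuth of (n_x, n_y) = atan2(-0.007, 0.416) = 359°.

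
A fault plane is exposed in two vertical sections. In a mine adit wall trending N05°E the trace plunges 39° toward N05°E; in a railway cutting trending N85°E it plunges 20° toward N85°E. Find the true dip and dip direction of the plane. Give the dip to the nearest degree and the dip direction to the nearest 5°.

Represent each trace as a vector plunging at its apparent dip toward its trend (east-north-up frame): v₁ = (0.068, 0.774, -0.629), v₂ = (0.936, 0.082, -0.342).
n = v₁ × v₂ = (0.213, 0.566, 0.719) (taken with n_z > 0).
Dip δ = arctan(|n_h|/n_z) = arctan(0.605/0.719) = 40.1°.
Dip direction = azimuth of (n_x, n_y) = atan2(0.213, 0.566) = 21°.

true dip 40°, dip direction 020°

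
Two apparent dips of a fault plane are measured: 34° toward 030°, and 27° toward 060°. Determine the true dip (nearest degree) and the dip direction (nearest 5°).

true dip 35°, dip direction 020°

The two traces are lines in the plane: v₁ = (sin 30°·cos 34°, cos 30°·cos 34°, −sin 34°), v₂ = (sin 60°·cos 27°, cos 60°·cos 27°, −sin 27°).
Cross product v₁ × v₂ gives the pole to the plane: n ∝ (0.077, 0.243, 0.369).
Dip δ = arctan(|n_h|/n_z) = arctan(0.255/0.369) = 34.6°.
Dip direction = azimuth of (n_x, n_y) = atan2(0.077, 0.243) = 18°.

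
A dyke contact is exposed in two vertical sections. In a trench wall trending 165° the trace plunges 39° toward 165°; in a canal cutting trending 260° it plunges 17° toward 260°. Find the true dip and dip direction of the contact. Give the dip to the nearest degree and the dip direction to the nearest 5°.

Each apparent-dip line lies in the plane. As unit vectors (x east, y north, z up), v₁ plunges 39°→165° and v₂ plunges 17°→260°.
Cross product v₁ × v₂ gives the pole to the plane: n ∝ (-0.115, -0.651, 0.740).
tan δ = √(n_x²+n_y²)/n_z = 0.662/0.740, so δ = 41.8°.
The horizontal component of n points toward azimuth atan2(n_x, n_y) = 190°, the dip direction.

true dip 42°, dip direction 190°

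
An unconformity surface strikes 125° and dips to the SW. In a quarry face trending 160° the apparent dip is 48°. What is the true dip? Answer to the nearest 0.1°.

The section is 35° from the strike.
tan δ = tan α / sin β = tan 48° / sin 35° = 1.1106 / 0.5736 = 1.9363
true dip = arctan 1.9363 = 62.69°

62.7°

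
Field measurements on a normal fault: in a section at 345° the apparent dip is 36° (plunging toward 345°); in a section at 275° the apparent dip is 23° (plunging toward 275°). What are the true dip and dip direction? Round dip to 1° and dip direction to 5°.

Each apparent-dip line lies in the plane. As unit vectors (x east, y north, z up), v₁ plunges 36°→345° and v₂ plunges 23°→275°.
n = v₁ × v₂ = (-0.258, 0.457, 0.700) (taken with n_z > 0).
tan δ = √(n_x²+n_y²)/n_z = 0.525/0.700, so δ = 36.9°.
Dip direction = atan2(-0.258, 0.457) = 331° (azimuth of n's horizontal projection).

true dip 37°, dip direction 330°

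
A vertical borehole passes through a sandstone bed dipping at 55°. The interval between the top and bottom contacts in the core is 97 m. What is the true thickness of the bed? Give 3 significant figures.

55.6 m

True thickness t = h · cos(dip) = 97 × cos 55°
t = 97 × 0.5736 = 55.637 m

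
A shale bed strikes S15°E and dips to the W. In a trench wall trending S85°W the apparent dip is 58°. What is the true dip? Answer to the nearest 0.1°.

β = acute angle between strike S15°E and section S85°W = 80°.
tan(true dip) = tan 58° / sin 80° = 1.6250
true dip = arctan 1.6250 = 58.39°

58.4°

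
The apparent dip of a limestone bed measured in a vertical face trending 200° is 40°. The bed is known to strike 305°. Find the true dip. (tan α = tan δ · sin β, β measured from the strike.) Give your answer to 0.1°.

β = acute angle between strike 305° and section 200° = 75°.
tan(true dip) = tan 40° / sin 75° = 0.8687
true dip = arctan 0.8687 = 40.98°

41.0°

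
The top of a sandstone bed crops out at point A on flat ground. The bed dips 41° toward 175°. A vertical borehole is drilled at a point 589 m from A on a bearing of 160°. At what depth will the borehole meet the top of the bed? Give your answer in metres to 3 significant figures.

The hole lies 15° from the dip direction, so the down-dip offset is 589 × cos 15° = 568.93 m.
Depth = down-dip offset × tan(dip) = 568.93 × tan 41° = 568.93 × 0.8693
Depth = 494.56 m

495 m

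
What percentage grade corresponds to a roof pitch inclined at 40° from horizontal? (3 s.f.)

83.9%

grade % = 100 × tan 40° = 100 × 0.8391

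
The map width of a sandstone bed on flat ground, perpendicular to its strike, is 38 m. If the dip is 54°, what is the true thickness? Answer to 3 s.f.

30.7 m

True thickness t = w · sin(dip) = 38 × sin 54°
t = 38 × 0.8090 = 30.743 m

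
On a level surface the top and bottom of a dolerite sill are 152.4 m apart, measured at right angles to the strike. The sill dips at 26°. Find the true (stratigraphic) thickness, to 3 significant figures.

True thickness t = w · sin(dip) = 152.4 × sin 26°
t = 152.4 × 0.4384 = 66.808 m

66.8 m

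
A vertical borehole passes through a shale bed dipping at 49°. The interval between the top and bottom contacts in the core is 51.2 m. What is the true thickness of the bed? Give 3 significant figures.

True thickness t = h · cos(dip) = 51.2 × cos 49°
t = 51.2 × 0.6561 = 33.590 m

33.6 m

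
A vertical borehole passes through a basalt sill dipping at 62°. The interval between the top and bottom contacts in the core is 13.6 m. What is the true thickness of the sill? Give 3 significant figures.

True thickness t = h · cos(dip) = 13.6 × cos 62°
t = 13.6 × 0.4695 = 6.385 m

6.38 m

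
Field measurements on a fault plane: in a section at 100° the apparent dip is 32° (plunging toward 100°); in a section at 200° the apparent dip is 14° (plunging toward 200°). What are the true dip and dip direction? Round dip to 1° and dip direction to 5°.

Each apparent-dip line lies in the plane. As unit vectors (x east, y north, z up), v₁ plunges 32°→100° and v₂ plunges 14°→200°.
Cross product v₁ × v₂ gives the pole to the plane: n ∝ (0.448, -0.378, 0.810).
tan δ = √(n_x²+n_y²)/n_z = 0.586/0.810, so δ = 35.9°.
Dip direction = azimuth of (n_x, n_y) = atan2(0.448, -0.378) = 130°.

true dip 36°, dip direction 130°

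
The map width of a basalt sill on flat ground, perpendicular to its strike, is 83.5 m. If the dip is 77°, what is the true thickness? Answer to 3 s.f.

True thickness t = w · sin(dip) = 83.5 × sin 77°
t = 83.5 × 0.9744 = 81.360 m

81.4 m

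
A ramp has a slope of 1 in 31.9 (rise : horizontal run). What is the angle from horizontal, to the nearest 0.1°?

tan θ = 1/31.9 = 0.0313
θ = arctan(0.0313) = 1.80°

1.8°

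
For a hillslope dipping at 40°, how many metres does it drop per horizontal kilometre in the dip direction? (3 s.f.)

drop per km = 1000 × tan 40° = 1000 × 0.8391

839 m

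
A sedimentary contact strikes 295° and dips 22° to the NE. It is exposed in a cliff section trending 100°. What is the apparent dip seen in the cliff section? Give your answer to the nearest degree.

6°

Angle between strike (295°) and section (100°): β = 15°.
tan α = tan 22° × sin 15° = 0.4040 × 0.2588 = 0.1046
α = arctan(0.1046) = 5.97°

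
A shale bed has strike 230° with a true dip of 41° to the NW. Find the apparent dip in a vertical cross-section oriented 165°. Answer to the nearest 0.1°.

38.2°

The strike is 230° and the section trends 165°; the acute angle between them is β = 65°.
tan(apparent dip) = tan 41° · sin 65° = 0.7878
α = arctan(0.7878) = 38.23°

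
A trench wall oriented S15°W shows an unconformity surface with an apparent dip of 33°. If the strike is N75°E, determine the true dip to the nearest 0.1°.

36.9°

β = acute angle between strike N75°E and section S15°W = 60°.
tan δ = tan α / sin β = tan 33° / sin 60° = 0.6494 / 0.8660 = 0.7499
true dip = arctan 0.7499 = 36.87°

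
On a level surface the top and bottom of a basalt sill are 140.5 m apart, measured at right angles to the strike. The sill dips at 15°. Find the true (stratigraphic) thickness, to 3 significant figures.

36.4 m

True thickness t = w · sin(dip) = 140.5 × sin 15°
t = 140.5 × 0.2588 = 36.364 m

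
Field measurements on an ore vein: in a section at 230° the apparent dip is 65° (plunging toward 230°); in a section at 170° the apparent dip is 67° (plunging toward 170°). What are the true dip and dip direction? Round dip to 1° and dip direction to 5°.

Represent each trace as a vector plunging at its apparent dip toward its trend (east-north-up frame): v₁ = (-0.324, -0.272, -0.906), v₂ = (0.068, -0.385, -0.921).
The plane normal is n = v₁ × v₂ ∝ (-0.099, -0.360, 0.143).
tan δ = √(n_x²+n_y²)/n_z = 0.373/0.143, so δ = 69.0°.
Dip direction = atan2(-0.099, -0.360) = 195° (azimuth of n's horizontal projection).

true dip 69°, dip direction 195°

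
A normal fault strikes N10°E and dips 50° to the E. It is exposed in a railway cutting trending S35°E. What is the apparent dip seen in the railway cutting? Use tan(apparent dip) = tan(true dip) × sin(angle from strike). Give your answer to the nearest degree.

40°

The section lies 45° from the strike.
tan α = tan 50° × sin 45° = 1.1918 × 0.7071 = 0.8427
α = arctan(0.8427) = 40.12°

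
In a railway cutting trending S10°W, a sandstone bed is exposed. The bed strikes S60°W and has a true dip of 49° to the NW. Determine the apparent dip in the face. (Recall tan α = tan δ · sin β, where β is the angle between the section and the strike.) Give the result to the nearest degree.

The section lies 50° from the strike.
tan(apparent dip) = tan 49° · sin 50° = 0.8812
α = arctan(0.8812) = 41.39°

41°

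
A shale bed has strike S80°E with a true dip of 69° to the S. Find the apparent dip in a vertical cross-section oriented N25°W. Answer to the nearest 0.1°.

The strike is S80°E and the section trends N25°W; the acute angle between them is β = 55°.
tan α = tan 69° × sin 55° = 2.6051 × 0.8192 = 2.1340
α = arctan(2.1340) = 64.89°

64.9°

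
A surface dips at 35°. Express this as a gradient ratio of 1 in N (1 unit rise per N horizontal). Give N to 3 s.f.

1 in 1.43

1 : N means tan θ = 1/N, so N = 1/tan 35° = 1/0.7002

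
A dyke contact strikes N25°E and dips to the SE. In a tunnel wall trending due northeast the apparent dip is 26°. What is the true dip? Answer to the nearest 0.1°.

55.0°

The section is 20° from the strike.
tan(true dip) = tan 26° / sin 20° = 1.4260
δ = arctan(1.4260) = 54.96°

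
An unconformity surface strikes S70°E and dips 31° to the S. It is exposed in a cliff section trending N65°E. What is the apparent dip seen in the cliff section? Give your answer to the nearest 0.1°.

The section lies 45° from the strike.
tan(apparent dip) = tan 31° · sin 45° = 0.4249
α = arctan(0.4249) = 23.02°

23.0°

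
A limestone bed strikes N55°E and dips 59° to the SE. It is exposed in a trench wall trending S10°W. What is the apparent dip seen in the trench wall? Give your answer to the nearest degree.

Angle between strike (N55°E) and section (S10°W): β = 45°.
tan(apparent dip) = tan 59° · sin 45° = 1.1768
apparent dip = arctan 1.1768 = 49.64°

50°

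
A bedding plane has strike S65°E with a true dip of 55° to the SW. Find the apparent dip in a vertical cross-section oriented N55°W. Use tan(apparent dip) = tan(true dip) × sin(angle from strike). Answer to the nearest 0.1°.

13.9°

Angle between strike (S65°E) and section (N55°W): β = 10°.
tan(apparent dip) = tan 55° · sin 10° = 0.2480
apparent dip = arctan 0.2480 = 13.93°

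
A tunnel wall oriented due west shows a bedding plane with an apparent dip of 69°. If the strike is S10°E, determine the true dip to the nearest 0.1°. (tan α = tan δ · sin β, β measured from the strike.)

69.3°

The section is 80° from the strike.
tan δ = tan α / sin β = tan 69° / sin 80° = 2.6051 / 0.9848 = 2.6453
δ = arctan(2.6453) = 69.29°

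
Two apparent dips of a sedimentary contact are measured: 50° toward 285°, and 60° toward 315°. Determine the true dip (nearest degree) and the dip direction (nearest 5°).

The two traces are lines in the plane: v₁ = (sin 285°·cos 50°, cos 285°·cos 50°, −sin 50°), v₂ = (sin 315°·cos 60°, cos 315°·cos 60°, −sin 60°).
Cross product v₁ × v₂ gives the pole to the plane: n ∝ (-0.127, 0.267, 0.161).
Dip δ = arctan(|n_h|/n_z) = arctan(0.295/0.161) = 61.5°.
Dip direction = azimuth of (n_x, n_y) = atan2(-0.127, 0.267) = 335°.

true dip 61°, dip direction 335°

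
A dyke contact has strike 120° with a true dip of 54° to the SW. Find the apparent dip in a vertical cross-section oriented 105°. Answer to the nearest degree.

20°

The strike is 120° and the section trends 105°; the acute angle between them is β = 15°.
tan α = tan 54° × sin 15° = 1.3764 × 0.2588 = 0.3562
α = arctan(0.3562) = 19.61°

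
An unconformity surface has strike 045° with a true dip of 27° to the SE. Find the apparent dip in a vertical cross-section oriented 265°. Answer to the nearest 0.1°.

Angle between strike (045°) and section (265°): β = 40°.
tan α = tan 27° × sin 40° = 0.5095 × 0.6428 = 0.3275
apparent dip = arctan 0.3275 = 18.13°

18.1°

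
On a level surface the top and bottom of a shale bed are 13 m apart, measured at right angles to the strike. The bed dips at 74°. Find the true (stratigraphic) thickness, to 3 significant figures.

True thickness t = w · sin(dip) = 13 × sin 74°
t = 13 × 0.9613 = 12.496 m

12.5 m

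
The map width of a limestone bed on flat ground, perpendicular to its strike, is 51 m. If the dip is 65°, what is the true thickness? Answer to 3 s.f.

True thickness t = w · sin(dip) = 51 × sin 65°
t = 51 × 0.9063 = 46.222 m

46.2 m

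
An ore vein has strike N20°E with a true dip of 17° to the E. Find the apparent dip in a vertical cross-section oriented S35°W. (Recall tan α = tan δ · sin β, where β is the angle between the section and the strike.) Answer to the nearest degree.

5°

Angle between strike (N20°E) and section (S35°W): β = 15°.
tan(apparent dip) = tan 17° · sin 15° = 0.0791
apparent dip = arctan 0.0791 = 4.52°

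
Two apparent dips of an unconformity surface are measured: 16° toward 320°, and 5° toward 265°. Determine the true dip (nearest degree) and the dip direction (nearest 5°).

true dip 17°, dip direction 340°

The two traces are lines in the plane: v₁ = (sin 320°·cos 16°, cos 320°·cos 16°, −sin 16°), v₂ = (sin 265°·cos 5°, cos 265°·cos 5°, −sin 5°).
n = v₁ × v₂ = (-0.088, 0.220, 0.784) (taken with n_z > 0).
True dip = arccos(n_z / |n|) = arccos(0.9574) = 16.8°.
Dip direction = atan2(-0.088, 0.220) = 338° (azimuth of n's horizontal projection).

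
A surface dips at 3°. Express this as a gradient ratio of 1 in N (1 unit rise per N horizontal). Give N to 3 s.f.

1 in 19.1

1 : N means tan θ = 1/N, so N = 1/tan 3° = 1/0.0524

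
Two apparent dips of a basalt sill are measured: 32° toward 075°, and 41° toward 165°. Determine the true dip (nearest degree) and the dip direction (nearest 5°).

true dip 47°, dip direction 130°

Each apparent-dip line lies in the plane. As unit vectors (x east, y north, z up), v₁ plunges 32°→075° and v₂ plunges 41°→165°.
n = v₁ × v₂ = (0.530, -0.434, 0.640) (taken with n_z > 0).
Dip δ = arctan(|n_h|/n_z) = arctan(0.685/0.640) = 47.0°.
The horizontal component of n points toward azimuth atan2(n_x, n_y) = 129°, the dip direction.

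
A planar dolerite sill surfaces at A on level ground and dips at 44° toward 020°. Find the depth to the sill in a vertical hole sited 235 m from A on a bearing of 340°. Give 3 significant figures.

174 m

The hole lies 40° from the dip direction, so the down-dip offset is 235 × cos 40° = 180.02 m.
Depth = down-dip offset × tan(dip) = 180.02 × tan 44° = 180.02 × 0.9657
Depth = 173.84 m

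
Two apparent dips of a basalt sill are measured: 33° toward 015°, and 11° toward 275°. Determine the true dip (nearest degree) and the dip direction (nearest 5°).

Represent each trace as a vector plunging at its apparent dip toward its trend (east-north-up frame): v₁ = (0.217, 0.810, -0.545), v₂ = (-0.978, 0.086, -0.191).
The plane normal is n = v₁ × v₂ ∝ (-0.108, 0.574, 0.811).
True dip = arccos(n_z / |n|) = arccos(0.8114) = 35.8°.
The horizontal component of n points toward azimuth atan2(n_x, n_y) = 349°, the dip direction.

true dip 36°, dip direction 350°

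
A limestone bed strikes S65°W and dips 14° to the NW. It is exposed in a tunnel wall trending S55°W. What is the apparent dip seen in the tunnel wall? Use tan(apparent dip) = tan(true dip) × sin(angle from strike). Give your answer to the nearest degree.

Angle between strike (S65°W) and section (S55°W): β = 10°.
tan(apparent dip) = tan 14° · sin 10° = 0.0433
apparent dip = arctan 0.0433 = 2.48°

2°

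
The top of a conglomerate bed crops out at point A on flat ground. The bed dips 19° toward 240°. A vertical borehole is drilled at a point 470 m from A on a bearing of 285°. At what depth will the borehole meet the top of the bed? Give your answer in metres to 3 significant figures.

114 m

The hole lies 45° from the dip direction, so the down-dip offset is 470 × cos 45° = 332.34 m.
Depth = down-dip offset × tan(dip) = 332.34 × tan 19° = 332.34 × 0.3443
Depth = 114.43 m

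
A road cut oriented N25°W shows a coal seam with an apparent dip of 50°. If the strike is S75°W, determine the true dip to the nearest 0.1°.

The section is 80° from the strike.
tan δ = tan α / sin β = tan 50° / sin 80° = 1.1918 / 0.9848 = 1.2101
δ = arctan(1.2101) = 50.43°

50.4°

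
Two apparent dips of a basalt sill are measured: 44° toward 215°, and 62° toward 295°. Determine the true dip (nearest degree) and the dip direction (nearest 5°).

true dip 63°, dip direction 275°

The two traces are lines in the plane: v₁ = (sin 215°·cos 44°, cos 215°·cos 44°, −sin 44°), v₂ = (sin 295°·cos 62°, cos 295°·cos 62°, −sin 62°).
n = v₁ × v₂ = (-0.658, 0.069, 0.333) (taken with n_z > 0).
Dip δ = arctan(|n_h|/n_z) = arctan(0.662/0.333) = 63.3°.
Dip direction = azimuth of (n_x, n_y) = atan2(-0.658, 0.069) = 276°.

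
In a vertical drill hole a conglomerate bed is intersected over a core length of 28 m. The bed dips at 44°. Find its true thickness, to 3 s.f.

True thickness t = h · cos(dip) = 28 × cos 44°
t = 28 × 0.7193 = 20.142 m

20.1 m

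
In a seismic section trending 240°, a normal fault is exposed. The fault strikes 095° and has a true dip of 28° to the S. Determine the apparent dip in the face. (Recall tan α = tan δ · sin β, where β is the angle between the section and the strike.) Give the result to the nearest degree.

17°

Angle between strike (095°) and section (240°): β = 35°.
tan α = tan 28° × sin 35° = 0.5317 × 0.5736 = 0.3050
α = arctan(0.3050) = 16.96°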